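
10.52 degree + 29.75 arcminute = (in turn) 0.0306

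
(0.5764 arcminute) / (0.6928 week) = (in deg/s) 2.293e-08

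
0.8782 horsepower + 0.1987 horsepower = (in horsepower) 1.077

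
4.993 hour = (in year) 0.00057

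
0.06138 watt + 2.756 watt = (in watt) 2.817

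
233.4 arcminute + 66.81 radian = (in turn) 10.64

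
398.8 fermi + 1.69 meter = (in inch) 66.54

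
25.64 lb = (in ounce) 410.2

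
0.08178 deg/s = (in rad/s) 0.001427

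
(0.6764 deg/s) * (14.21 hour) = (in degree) 3.46e+04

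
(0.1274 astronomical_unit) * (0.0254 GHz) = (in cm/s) 4.841e+19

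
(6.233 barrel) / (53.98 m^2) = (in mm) 18.36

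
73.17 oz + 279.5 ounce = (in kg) 9.998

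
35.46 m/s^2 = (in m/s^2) 35.46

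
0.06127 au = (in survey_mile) 5.695e+06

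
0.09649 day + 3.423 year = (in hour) 2.999e+04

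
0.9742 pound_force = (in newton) 4.333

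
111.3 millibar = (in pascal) 1.113e+04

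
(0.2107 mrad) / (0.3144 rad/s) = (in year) 2.125e-11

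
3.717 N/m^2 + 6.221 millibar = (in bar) 0.006258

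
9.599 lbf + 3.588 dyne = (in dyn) 4.27e+06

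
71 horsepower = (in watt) 5.294e+04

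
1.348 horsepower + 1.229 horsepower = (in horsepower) 2.577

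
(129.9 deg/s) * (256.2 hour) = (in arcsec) 4.313e+11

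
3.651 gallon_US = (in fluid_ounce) 467.3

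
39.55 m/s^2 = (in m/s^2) 39.55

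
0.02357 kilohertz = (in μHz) 2.357e+07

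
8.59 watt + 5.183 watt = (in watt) 13.77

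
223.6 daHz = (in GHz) 2.236e-06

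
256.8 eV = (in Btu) 3.9e-20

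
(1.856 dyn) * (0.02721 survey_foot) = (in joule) 1.539e-07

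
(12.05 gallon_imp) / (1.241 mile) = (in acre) 6.778e-09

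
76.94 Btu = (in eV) 5.067e+23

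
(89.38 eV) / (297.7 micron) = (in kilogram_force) 4.905e-15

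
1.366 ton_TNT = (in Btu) 5.417e+06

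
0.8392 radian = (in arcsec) 1.731e+05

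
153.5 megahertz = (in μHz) 1.535e+14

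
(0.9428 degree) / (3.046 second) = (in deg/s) 0.3095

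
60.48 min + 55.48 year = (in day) 2.025e+04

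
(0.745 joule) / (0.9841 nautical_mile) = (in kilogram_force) 4.168e-05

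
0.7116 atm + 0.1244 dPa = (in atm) 0.7116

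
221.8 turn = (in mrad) 1.394e+06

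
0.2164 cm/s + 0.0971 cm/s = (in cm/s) 0.3135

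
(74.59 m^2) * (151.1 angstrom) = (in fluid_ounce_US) 0.03811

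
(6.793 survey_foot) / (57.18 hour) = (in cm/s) 0.001006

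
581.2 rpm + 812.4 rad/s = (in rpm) 8339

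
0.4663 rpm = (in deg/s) 2.798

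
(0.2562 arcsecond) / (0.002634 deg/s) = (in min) 0.0004503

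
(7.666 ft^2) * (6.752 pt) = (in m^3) 0.001696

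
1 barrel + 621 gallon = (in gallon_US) 663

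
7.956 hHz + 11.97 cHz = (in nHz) 7.957e+11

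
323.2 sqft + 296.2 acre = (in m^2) 1.199e+06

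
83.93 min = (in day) 0.05828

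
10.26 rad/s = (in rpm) 97.98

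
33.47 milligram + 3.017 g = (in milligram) 3050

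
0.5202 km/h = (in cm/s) 14.45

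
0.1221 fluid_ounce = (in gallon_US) 0.0009539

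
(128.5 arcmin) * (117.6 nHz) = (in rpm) 4.198e-08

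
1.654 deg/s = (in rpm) 0.2757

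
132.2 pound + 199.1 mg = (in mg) 5.997e+07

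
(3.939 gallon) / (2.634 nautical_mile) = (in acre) 7.553e-10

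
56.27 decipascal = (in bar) 5.627e-05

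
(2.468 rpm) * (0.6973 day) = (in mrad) 1.557e+07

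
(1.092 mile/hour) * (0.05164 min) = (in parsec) 4.902e-17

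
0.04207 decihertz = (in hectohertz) 4.207e-05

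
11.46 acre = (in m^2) 4.638e+04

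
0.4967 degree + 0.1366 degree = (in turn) 0.001759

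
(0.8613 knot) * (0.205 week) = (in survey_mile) 34.14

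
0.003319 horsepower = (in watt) 2.475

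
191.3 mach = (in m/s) 6.514e+04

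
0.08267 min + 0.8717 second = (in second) 5.832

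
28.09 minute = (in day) 0.01951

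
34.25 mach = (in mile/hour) 2.609e+04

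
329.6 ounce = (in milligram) 9.344e+06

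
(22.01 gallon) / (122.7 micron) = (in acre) 0.1678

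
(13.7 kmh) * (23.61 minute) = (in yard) 5896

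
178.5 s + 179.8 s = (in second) 358.3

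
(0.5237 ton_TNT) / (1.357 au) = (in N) 0.01079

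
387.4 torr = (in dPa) 5.165e+05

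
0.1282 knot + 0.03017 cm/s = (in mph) 0.1482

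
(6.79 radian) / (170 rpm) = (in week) 6.306e-07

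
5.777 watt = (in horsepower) 0.007747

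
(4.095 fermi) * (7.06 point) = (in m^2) 1.02e-17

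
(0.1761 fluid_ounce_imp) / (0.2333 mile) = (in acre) 3.293e-12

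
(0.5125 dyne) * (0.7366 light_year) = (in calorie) 8.536e+09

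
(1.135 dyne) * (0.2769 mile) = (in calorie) 0.001209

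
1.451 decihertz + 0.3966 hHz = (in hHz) 0.3981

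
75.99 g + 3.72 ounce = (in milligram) 1.815e+05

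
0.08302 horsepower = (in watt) 61.91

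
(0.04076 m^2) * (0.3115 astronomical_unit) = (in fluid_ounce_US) 6.423e+13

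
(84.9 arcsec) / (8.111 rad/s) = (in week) 8.391e-11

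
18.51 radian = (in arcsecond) 3.818e+06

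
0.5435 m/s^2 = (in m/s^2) 0.5435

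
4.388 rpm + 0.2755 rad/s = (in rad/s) 0.735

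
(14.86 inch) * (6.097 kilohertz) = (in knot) 4473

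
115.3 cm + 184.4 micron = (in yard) 1.261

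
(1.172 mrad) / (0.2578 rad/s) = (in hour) 1.263e-06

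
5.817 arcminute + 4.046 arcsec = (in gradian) 0.109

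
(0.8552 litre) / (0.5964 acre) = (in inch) 1.395e-05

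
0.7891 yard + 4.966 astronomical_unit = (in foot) 2.437e+12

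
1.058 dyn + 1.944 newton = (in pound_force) 0.437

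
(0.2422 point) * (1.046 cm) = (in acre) 2.208e-10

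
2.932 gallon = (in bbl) 0.06981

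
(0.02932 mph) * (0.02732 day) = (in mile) 0.01922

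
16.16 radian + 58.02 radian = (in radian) 74.18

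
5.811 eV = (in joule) 9.31e-19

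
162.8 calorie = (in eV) 4.251e+21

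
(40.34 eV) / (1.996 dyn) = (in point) 9.179e-10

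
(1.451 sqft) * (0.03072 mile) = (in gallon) 1761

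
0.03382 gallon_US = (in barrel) 0.0008052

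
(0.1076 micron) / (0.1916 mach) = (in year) 5.23e-17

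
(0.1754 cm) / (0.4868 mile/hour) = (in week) 1.333e-08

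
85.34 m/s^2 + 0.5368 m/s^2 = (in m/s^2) 85.88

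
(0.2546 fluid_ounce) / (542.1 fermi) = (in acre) 3432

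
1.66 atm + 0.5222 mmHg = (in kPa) 168.3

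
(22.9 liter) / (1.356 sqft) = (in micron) 1.818e+05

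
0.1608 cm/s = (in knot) 0.003126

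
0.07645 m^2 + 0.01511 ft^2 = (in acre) 1.924e-05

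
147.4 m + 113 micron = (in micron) 1.474e+08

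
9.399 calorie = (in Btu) 0.03727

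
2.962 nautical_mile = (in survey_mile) 3.409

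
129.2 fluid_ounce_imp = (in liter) 3.671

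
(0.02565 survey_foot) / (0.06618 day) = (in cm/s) 0.0001367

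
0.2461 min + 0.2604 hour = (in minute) 15.87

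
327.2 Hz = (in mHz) 3.272e+05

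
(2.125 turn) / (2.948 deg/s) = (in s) 259.5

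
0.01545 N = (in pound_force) 0.003473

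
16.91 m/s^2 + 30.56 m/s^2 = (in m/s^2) 47.47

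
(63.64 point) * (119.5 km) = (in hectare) 0.2683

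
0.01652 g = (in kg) 1.652e-05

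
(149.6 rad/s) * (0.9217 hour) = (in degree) 2.844e+07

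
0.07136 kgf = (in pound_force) 0.1573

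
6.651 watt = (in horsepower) 0.008919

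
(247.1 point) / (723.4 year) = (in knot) 7.428e-12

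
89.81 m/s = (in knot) 174.6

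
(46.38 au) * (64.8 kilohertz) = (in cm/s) 4.496e+19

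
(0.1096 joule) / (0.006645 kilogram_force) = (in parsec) 5.451e-17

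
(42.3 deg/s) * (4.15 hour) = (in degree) 6.32e+05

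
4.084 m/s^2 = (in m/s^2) 4.084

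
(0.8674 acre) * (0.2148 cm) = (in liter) 7540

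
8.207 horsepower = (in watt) 6120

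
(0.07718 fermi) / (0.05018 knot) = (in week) 4.943e-21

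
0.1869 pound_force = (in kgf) 0.08478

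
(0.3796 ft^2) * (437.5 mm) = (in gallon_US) 4.076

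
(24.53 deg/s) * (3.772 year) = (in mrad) 5.093e+10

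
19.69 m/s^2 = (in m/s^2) 19.69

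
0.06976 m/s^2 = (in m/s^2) 0.06976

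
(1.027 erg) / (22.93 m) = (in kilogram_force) 4.567e-10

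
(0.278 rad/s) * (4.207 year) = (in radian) 3.688e+07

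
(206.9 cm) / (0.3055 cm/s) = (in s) 677.3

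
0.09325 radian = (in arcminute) 320.6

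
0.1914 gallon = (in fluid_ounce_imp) 25.5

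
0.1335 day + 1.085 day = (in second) 1.053e+05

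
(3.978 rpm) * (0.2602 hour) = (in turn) 62.1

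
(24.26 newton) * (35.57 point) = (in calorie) 0.07276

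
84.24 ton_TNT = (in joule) 3.525e+11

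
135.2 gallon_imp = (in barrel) 3.866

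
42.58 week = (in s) 2.575e+07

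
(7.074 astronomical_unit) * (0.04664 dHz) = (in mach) 1.45e+07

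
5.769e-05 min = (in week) 5.723e-09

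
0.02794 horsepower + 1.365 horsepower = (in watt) 1039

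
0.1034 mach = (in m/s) 35.21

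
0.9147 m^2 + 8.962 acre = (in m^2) 3.627e+04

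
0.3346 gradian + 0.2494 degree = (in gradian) 0.6117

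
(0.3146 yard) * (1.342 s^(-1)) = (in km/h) 1.39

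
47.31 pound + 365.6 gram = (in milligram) 2.183e+07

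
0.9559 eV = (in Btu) 1.452e-22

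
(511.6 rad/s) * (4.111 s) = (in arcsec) 4.338e+08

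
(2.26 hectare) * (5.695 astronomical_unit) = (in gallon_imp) 4.235e+18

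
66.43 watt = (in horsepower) 0.08908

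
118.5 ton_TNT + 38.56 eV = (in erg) 4.958e+18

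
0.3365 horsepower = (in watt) 250.9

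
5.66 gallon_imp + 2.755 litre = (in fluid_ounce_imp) 1003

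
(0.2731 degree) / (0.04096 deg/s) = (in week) 1.102e-05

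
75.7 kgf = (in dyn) 7.424e+07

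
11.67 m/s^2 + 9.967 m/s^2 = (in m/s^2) 21.64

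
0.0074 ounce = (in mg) 209.8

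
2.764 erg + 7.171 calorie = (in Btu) 0.02844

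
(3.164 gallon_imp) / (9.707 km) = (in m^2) 1.482e-06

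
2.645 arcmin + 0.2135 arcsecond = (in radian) 0.0007704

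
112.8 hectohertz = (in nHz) 1.128e+13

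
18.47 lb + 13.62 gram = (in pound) 18.5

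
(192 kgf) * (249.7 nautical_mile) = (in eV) 5.435e+27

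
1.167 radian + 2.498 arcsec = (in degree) 66.86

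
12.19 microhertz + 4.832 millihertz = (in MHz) 4.844e-09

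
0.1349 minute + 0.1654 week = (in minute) 1667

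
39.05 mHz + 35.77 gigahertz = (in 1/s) 3.577e+10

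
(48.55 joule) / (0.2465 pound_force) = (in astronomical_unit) 2.96e-10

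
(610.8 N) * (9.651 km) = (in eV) 3.679e+25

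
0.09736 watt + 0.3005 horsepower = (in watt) 224.2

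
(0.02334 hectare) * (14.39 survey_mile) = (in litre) 5.405e+09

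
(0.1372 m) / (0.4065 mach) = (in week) 1.639e-09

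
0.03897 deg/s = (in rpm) 0.006495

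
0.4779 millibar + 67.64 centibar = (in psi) 9.817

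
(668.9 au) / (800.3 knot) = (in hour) 6.751e+07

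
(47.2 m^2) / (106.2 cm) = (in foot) 145.8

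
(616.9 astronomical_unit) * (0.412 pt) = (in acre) 3.315e+06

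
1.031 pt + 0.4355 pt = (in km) 5.173e-07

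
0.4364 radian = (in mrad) 436.4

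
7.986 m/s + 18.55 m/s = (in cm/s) 2654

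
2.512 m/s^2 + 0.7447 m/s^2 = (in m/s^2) 3.257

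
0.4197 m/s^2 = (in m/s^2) 0.4197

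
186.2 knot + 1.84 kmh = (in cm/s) 9630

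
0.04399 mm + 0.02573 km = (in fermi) 2.573e+16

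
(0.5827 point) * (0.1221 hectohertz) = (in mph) 0.005615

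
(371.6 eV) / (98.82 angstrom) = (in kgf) 6.144e-10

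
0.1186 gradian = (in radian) 0.001863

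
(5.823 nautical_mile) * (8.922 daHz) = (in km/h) 3.464e+06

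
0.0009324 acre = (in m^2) 3.773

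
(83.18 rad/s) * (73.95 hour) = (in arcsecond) 4.568e+12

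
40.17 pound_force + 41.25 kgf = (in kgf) 59.47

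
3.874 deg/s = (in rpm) 0.6457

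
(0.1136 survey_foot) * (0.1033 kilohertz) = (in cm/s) 357.7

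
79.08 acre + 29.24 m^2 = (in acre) 79.09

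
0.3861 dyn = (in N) 3.861e-06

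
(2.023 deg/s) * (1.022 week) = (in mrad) 2.182e+07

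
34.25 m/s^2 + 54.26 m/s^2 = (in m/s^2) 88.51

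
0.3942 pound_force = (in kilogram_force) 0.1788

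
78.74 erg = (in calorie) 1.882e-06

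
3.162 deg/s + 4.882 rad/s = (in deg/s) 282.9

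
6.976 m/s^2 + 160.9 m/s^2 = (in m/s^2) 167.9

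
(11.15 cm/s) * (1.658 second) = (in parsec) 5.991e-18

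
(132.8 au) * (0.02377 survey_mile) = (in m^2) 7.6e+14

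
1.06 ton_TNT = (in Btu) 4.204e+06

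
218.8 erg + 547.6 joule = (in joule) 547.6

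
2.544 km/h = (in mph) 1.581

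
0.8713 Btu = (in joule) 919.3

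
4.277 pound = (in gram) 1940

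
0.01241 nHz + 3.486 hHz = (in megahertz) 0.0003486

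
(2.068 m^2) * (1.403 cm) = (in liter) 29.01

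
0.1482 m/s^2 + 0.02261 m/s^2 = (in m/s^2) 0.1708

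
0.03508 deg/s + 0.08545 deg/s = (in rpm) 0.02009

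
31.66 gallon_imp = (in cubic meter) 0.1439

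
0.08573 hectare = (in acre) 0.2118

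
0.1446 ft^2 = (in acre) 3.32e-06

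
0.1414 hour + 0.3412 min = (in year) 1.679e-05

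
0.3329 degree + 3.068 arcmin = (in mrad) 6.703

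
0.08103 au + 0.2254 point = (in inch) 4.772e+11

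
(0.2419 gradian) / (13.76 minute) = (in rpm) 4.395e-05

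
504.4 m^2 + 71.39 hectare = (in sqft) 7.69e+06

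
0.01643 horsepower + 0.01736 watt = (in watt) 12.27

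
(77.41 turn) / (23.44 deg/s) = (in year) 3.77e-05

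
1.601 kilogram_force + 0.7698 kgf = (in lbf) 5.227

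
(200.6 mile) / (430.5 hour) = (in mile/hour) 0.466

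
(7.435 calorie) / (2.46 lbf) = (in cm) 284.3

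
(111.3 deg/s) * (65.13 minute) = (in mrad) 7.591e+06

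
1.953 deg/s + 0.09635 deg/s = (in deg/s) 2.049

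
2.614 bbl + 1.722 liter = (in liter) 417.3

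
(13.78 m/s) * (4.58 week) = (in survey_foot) 1.252e+08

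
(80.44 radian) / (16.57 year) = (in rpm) 1.47e-06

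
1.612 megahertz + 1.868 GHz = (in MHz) 1870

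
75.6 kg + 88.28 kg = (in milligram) 1.639e+08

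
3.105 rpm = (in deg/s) 18.63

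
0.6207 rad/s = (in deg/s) 35.56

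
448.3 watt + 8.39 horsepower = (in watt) 6705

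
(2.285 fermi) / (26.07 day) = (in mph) 2.269e-21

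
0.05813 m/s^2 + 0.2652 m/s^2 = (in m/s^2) 0.3233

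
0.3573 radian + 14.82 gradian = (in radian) 0.5901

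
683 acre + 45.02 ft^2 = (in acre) 683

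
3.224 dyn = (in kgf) 3.288e-06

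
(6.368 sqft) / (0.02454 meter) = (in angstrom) 2.411e+11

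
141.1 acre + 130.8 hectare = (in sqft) 2.023e+07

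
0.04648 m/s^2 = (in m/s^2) 0.04648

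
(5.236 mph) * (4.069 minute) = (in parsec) 1.852e-14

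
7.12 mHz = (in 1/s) 0.00712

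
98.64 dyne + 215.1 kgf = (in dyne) 2.109e+08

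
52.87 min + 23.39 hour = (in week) 0.1445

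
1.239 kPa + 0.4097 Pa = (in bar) 0.01239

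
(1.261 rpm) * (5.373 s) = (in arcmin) 2439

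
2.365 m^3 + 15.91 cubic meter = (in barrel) 114.9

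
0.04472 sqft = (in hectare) 4.155e-07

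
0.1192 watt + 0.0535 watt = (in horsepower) 0.0002316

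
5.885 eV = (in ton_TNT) 2.254e-28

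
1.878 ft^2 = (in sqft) 1.878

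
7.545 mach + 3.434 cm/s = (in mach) 7.545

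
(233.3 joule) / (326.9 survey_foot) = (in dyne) 2.341e+05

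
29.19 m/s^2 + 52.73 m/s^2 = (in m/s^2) 81.92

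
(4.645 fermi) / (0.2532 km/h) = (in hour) 1.835e-17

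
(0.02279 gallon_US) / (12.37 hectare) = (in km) 6.974e-13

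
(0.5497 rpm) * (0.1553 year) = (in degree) 1.615e+07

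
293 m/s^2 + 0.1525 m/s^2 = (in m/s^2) 293.2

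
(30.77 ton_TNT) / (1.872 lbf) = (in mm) 1.546e+13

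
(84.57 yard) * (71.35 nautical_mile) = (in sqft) 1.1e+08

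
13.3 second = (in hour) 0.003694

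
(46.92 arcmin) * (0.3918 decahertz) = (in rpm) 0.5106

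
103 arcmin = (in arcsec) 6180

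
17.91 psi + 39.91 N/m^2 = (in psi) 17.92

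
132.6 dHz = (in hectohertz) 0.1326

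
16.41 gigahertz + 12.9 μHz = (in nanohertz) 1.641e+19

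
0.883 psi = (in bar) 0.06088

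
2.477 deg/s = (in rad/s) 0.04323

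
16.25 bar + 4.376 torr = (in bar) 16.26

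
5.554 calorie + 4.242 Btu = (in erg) 4.499e+10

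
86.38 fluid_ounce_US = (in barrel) 0.01607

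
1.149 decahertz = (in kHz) 0.01149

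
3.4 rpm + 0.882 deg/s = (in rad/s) 0.3714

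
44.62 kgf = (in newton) 437.6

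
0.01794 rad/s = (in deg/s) 1.028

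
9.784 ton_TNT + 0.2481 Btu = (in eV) 2.555e+29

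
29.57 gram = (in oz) 1.043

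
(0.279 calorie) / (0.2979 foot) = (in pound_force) 2.89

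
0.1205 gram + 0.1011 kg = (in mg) 1.012e+05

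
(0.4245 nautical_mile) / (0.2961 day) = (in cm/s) 3.073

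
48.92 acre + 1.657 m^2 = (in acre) 48.92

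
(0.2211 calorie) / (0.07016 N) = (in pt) 3.738e+04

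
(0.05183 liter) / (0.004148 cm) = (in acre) 0.0003088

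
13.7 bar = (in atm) 13.52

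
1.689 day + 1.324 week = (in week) 1.565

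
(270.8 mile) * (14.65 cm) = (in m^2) 6.385e+04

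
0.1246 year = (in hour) 1091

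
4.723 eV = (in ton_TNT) 1.809e-28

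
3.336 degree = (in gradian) 3.707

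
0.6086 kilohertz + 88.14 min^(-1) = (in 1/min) 3.66e+04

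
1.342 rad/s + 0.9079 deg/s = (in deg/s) 77.8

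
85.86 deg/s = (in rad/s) 1.499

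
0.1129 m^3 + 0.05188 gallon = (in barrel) 0.7114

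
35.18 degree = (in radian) 0.614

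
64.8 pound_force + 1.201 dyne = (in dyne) 2.882e+07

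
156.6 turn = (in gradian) 6.264e+04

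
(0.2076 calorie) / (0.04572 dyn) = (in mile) 1180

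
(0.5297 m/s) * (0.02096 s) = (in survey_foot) 0.03643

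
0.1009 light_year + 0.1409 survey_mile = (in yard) 1.044e+15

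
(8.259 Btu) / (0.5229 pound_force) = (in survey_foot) 1.229e+04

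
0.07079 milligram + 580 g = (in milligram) 5.8e+05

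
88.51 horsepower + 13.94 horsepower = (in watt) 7.64e+04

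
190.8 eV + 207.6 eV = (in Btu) 6.05e-20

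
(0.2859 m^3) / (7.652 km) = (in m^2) 3.736e-05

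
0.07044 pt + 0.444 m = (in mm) 444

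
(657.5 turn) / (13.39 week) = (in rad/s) 0.0005101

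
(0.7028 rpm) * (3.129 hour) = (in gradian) 5.278e+04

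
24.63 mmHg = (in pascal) 3284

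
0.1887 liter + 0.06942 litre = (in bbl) 0.001624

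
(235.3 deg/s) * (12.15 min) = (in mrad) 2.994e+06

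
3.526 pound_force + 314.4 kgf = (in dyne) 3.099e+08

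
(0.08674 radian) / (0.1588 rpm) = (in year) 1.654e-07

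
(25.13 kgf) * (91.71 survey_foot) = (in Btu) 6.529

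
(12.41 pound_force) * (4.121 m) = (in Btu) 0.2156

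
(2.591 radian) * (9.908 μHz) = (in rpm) 0.0002451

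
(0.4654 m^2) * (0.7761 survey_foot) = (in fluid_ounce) 3723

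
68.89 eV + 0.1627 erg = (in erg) 0.1627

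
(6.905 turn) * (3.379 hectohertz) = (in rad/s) 1.466e+04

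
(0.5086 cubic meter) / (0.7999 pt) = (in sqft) 1.94e+04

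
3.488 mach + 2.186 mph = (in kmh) 4279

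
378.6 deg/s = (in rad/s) 6.608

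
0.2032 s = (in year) 6.443e-09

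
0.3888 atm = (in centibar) 39.4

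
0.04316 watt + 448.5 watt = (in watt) 448.5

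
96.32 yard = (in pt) 2.497e+05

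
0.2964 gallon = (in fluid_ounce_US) 37.94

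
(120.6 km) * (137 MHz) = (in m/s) 1.652e+13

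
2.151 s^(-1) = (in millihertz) 2151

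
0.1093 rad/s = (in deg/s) 6.262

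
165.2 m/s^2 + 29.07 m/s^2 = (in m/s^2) 194.3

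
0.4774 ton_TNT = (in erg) 1.997e+16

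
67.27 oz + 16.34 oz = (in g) 2370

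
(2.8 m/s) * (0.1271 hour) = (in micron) 1.281e+09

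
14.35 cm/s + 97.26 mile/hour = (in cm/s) 4362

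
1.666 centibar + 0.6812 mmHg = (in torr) 13.18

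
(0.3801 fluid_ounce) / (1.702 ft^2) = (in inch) 0.002799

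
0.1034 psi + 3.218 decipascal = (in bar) 0.007132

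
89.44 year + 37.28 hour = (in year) 89.44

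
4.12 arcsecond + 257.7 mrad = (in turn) 0.04102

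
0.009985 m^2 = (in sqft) 0.1075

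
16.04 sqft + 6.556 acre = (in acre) 6.556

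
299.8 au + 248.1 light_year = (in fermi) 2.347e+33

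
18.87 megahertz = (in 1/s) 1.887e+07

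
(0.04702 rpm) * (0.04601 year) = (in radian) 7144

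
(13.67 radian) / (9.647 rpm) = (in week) 2.237e-05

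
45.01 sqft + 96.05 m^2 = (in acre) 0.02477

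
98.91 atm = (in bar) 100.2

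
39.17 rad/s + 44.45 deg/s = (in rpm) 381.5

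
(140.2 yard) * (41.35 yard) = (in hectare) 0.4847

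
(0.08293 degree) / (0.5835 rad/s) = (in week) 4.101e-09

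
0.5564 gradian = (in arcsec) 1803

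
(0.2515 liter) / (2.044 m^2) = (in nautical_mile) 6.644e-08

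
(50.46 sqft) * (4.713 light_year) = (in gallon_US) 5.522e+19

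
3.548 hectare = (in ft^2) 3.819e+05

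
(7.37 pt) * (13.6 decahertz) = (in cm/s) 35.36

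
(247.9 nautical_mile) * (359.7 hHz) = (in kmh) 5.945e+10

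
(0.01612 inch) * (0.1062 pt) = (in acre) 3.791e-12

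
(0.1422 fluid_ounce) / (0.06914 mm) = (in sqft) 0.6547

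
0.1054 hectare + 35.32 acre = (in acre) 35.58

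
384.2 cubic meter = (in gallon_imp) 8.451e+04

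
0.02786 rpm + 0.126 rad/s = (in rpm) 1.231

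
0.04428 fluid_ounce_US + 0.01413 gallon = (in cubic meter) 5.48e-05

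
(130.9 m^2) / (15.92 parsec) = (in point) 7.553e-13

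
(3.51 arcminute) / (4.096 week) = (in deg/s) 2.361e-08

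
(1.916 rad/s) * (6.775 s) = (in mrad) 1.298e+04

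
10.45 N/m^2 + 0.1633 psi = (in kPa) 1.136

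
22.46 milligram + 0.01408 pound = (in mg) 6409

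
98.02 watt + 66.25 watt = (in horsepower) 0.2203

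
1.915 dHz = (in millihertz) 191.5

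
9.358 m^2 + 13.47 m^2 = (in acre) 0.005641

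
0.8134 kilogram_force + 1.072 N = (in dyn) 9.049e+05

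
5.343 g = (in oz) 0.1885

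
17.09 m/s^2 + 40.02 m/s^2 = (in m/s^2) 57.11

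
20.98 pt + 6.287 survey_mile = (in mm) 1.012e+07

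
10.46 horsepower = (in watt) 7800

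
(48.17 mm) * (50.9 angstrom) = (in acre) 6.059e-14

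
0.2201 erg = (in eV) 1.374e+11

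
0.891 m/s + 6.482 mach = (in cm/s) 2.208e+05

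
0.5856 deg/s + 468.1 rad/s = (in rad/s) 468.1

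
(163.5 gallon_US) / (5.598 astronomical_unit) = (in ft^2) 7.955e-12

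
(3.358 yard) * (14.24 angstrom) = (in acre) 1.08e-12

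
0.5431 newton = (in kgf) 0.05538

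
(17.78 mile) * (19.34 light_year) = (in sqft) 5.635e+22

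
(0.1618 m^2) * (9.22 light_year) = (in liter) 1.411e+19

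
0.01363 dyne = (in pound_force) 3.064e-08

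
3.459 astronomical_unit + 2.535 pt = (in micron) 5.175e+17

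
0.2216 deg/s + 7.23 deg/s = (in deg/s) 7.452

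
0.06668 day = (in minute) 96.02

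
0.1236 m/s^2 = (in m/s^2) 0.1236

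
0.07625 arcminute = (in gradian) 0.001412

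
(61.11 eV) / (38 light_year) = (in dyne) 2.723e-30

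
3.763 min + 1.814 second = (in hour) 0.06322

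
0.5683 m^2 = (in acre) 0.0001404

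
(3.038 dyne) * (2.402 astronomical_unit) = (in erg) 1.092e+14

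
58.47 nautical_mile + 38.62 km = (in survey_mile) 91.28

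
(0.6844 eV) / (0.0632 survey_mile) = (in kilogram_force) 1.099e-22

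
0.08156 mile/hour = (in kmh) 0.1313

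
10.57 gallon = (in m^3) 0.04001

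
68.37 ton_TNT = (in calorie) 6.837e+10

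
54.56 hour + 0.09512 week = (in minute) 4232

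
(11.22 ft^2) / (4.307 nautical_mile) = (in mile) 8.12e-08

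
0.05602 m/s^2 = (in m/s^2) 0.05602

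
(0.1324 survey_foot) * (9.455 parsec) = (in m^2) 1.177e+16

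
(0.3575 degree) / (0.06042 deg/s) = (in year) 1.876e-07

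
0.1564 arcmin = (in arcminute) 0.1564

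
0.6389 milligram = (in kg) 6.389e-07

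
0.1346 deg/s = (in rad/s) 0.002349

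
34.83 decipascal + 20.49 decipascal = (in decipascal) 55.32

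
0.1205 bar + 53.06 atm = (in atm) 53.18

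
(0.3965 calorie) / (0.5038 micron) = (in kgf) 3.358e+05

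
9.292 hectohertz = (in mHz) 9.292e+05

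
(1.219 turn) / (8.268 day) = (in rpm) 0.0001024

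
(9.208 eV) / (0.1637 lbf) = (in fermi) 0.002026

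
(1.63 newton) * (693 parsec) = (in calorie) 8.331e+18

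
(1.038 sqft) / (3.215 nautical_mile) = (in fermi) 1.62e+10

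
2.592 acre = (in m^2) 1.049e+04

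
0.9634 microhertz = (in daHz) 9.634e-08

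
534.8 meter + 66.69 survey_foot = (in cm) 5.551e+04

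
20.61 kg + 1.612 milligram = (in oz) 727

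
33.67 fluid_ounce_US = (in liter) 0.9957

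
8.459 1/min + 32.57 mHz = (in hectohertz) 0.001736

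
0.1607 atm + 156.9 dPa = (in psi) 2.364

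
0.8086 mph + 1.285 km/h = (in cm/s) 71.84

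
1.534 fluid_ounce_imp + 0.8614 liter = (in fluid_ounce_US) 30.6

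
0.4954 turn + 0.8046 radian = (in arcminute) 1.347e+04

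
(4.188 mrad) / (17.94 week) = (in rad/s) 3.86e-10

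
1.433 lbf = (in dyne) 6.374e+05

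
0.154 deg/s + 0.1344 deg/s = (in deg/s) 0.2884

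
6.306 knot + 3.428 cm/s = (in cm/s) 327.8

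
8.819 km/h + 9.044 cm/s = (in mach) 0.00746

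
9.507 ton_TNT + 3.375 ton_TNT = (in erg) 5.39e+17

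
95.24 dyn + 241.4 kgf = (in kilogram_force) 241.4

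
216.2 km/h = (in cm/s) 6006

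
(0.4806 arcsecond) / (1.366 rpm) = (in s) 1.629e-05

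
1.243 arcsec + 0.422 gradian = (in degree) 0.3801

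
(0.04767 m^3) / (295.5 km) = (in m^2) 1.613e-07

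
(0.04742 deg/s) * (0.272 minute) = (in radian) 0.01351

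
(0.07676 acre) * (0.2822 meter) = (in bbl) 551.4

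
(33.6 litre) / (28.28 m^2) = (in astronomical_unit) 7.942e-15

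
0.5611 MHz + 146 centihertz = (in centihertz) 5.611e+07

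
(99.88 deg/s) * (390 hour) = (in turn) 3.895e+05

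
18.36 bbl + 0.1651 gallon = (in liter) 2920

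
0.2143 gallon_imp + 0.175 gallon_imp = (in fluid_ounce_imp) 62.29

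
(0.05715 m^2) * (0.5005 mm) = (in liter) 0.0286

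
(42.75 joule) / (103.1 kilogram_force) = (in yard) 0.04624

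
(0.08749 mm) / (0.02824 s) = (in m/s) 0.003098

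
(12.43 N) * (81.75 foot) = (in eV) 1.933e+21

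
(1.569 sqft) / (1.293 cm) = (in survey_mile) 0.007005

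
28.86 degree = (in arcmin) 1732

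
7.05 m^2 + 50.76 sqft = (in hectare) 0.001177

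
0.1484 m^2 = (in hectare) 1.484e-05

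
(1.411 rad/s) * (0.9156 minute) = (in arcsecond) 1.599e+07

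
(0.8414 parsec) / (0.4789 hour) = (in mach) 4.423e+10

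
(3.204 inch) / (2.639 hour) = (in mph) 1.916e-05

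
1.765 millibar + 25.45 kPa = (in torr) 192.2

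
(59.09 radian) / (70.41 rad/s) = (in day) 9.713e-06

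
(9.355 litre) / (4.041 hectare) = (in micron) 0.2315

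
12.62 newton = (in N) 12.62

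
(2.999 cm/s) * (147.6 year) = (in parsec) 4.524e-09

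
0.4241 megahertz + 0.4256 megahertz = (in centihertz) 8.497e+07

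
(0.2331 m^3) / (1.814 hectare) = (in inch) 0.0005059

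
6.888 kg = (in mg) 6.888e+06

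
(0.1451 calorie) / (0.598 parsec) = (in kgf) 3.355e-18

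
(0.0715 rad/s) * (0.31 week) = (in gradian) 8.534e+05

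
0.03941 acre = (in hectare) 0.01595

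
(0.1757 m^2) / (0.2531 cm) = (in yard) 75.92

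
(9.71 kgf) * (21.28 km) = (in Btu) 1921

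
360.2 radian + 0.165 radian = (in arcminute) 1.239e+06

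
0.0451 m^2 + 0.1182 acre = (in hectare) 0.04784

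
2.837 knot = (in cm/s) 145.9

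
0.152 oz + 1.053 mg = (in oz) 0.152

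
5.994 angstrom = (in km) 5.994e-13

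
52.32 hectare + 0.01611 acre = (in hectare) 52.33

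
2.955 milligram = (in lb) 6.515e-06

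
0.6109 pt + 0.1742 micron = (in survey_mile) 1.34e-07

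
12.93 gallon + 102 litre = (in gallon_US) 39.88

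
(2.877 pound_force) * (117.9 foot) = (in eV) 2.87e+21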